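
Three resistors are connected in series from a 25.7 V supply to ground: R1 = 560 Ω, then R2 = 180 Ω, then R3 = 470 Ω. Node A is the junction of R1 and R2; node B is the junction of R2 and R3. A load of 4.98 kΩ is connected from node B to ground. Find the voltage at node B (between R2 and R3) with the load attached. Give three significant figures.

V ≈ 9.44 V

At node B, R3 is in parallel with the load: R3‖R_L = 429.5 Ω.
Below node A the resistance is R2 + (R3‖R_L) = 609.5 Ω, so V_A = 25.7 × 609.5/1169 = 13.39 V.
Then V_B = V_A × (R3‖R_L)/(R2 + R3‖R_L) = 13.39 × 429.5/609.5 = 9.44 V.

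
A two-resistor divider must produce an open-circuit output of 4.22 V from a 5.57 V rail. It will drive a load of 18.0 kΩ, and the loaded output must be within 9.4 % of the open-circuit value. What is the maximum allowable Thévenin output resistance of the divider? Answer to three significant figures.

Loading drop = R_th/(R_th + R_L) ≤ 0.0940, so R_th ≤ R_L · ε/(1−ε) = 18.0 kΩ × 0.0940/0.9060 = 1.87 kΩ.

R_th ≤ 1.87 kΩ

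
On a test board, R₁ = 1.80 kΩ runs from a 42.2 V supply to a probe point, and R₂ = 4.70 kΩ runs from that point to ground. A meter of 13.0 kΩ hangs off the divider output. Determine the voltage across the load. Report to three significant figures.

The load sits in parallel with R₂: R₂‖R_L = (4.70 × 13.0) / (4.70 + 13.0) = 3.452 kΩ.
V_out = 42.2 × 3.452 / (1.80 + 3.452) = 42.2 × 3.452/5.252 = 27.7 V.
(Unloaded it would have been 30.5 V.)

V_out ≈ 27.7 V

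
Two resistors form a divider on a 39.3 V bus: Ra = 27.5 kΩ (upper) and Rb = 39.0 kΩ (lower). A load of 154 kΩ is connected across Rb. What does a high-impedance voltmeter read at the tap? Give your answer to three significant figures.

The load sits in parallel with Rb: Rb‖R_L = (39.0 × 154) / (39.0 + 154) = 31.12 kΩ.
V_out = 39.3 × 31.12 / (27.5 + 31.12) = 39.3 × 31.12/58.62 = 20.9 V.

V_out ≈ 20.9 V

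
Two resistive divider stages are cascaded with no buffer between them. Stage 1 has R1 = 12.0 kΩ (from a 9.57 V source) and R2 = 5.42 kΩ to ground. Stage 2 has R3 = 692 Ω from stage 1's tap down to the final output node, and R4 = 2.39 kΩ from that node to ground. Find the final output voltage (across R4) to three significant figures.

V_out ≈ 1.04 V

Stage 2 presents R3+R4 = 3082 Ω as a load on stage 1's tap.
Stage 1's lower leg becomes R2‖(R3+R4) = 1965 Ω, so V_mid = 9.57 × 1965/13960 = 1.346 V.
Stage 2 is itself unloaded: V_out = V_mid × R4/(R3+R4) = 1.346 × 2390/3082 = 1.04 V.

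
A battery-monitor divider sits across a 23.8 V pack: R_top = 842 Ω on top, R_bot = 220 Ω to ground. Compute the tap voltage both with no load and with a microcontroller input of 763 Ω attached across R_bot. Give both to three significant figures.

Unloaded: 4.93 V; loaded: 4.01 V

Open-circuit: V = 23.8 × 220/(842 + 220) = 4.93 V.
With the load, R_bot becomes R_bot‖R_L = 170.8 Ω, so V = 23.8 × 170.8/1013 = 4.01 V.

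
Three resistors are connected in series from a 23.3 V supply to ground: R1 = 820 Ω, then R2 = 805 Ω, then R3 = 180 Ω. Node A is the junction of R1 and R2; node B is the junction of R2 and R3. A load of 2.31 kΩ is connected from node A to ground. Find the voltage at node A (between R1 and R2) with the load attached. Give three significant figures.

Below node A the series string R2+R3 = 985.0 Ω sits in parallel with the 2310 Ω load: 690.5 Ω.
V_A = 23.3 × 690.5/(820 + 690.5) = 10.7 V.

V ≈ 10.7 V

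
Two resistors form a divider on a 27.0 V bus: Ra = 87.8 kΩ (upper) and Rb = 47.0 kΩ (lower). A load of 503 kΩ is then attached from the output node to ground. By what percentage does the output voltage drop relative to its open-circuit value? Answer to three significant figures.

The divider's output (Thévenin) resistance is Ra‖Rb = 30.61 kΩ.
Fractional drop under load = R_th/(R_th + R_L) = 30.61 / (30.61 + 503) = 0.05737.
So the output falls by 5.74 %.

5.74 %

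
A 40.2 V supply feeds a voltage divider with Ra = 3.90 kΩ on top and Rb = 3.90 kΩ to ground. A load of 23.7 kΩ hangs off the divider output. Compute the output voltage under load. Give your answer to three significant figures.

The load sits in parallel with Rb: Rb‖R_L = (3.90 × 23.7) / (3.90 + 23.7) = 3.349 kΩ.
V_out = 40.2 × 3.349 / (3.90 + 3.349) = 40.2 × 3.349/7.249 = 18.6 V.

V_out ≈ 18.6 V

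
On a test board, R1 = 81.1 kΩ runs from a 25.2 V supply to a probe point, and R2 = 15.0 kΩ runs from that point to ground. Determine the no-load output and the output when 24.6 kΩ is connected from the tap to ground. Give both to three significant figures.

Open-circuit: V = 25.2 × 15.0/(81.1 + 15.0) = 3.93 V.
With the load, R2 becomes R2‖R_L = 9.318 kΩ, so V = 25.2 × 9.318/90.42 = 2.60 V.

Unloaded: 3.93 V; loaded: 2.60 V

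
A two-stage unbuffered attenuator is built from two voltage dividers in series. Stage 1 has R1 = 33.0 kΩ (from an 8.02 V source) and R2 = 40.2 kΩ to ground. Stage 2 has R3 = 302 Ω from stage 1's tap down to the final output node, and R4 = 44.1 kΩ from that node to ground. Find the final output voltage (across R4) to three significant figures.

Stage 2 presents R3+R4 = 44400 Ω as a load on stage 1's tap.
Stage 1's lower leg becomes R2‖(R3+R4) = 21100 Ω, so V_mid = 8.02 × 21100/54100 = 3.128 V.
Stage 2 is itself unloaded: V_out = V_mid × R4/(R3+R4) = 3.128 × 44100/44400 = 3.11 V.

V_out ≈ 3.11 V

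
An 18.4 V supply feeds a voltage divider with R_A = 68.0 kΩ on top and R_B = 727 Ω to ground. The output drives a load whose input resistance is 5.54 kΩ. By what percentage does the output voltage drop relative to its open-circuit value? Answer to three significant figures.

Unloaded V = 18.4 × 727/68730 = 0.19464 V.
Loaded: R_B‖R_L = 642.7 Ω, giving V = 18.4 × 642.7/68640 = 0.17227 V.
Drop = (0.19464 − 0.17227) / 0.19464 = 11.5 %.

11.5 %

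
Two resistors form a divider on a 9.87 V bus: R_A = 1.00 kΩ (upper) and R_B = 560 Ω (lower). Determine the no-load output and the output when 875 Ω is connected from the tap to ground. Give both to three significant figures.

Unloaded: 3.54 V; loaded: 2.51 V

Open-circuit: V = 9.87 × 560/(1000 + 560) = 3.54 V.
With the load, R_B becomes R_B‖R_L = 341.5 Ω, so V = 9.87 × 341.5/1341 = 2.51 V.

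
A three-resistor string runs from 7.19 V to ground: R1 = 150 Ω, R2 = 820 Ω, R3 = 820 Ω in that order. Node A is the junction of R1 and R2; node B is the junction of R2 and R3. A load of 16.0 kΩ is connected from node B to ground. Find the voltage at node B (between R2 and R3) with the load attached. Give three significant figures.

At node B, R3 is in parallel with the load: R3‖R_L = 780.0 Ω.
Below node A the resistance is R2 + (R3‖R_L) = 1600 Ω, so V_A = 7.19 × 1600/1750 = 6.574 V.
Then V_B = V_A × (R3‖R_L)/(R2 + R3‖R_L) = 6.574 × 780.0/1600 = 3.20 V.

V ≈ 3.20 V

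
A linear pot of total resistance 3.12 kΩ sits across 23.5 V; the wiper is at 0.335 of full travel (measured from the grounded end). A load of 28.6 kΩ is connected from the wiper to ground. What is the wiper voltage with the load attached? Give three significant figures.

V ≈ 7.69 V

The wiper splits the pot into (1−α)R = 2.075 kΩ above and αR = 1.045 kΩ below.
Lower section ‖ load = 1.008 kΩ.
V_wiper = 23.5 × 1.008/(2.075 + 1.008) = 7.69 V.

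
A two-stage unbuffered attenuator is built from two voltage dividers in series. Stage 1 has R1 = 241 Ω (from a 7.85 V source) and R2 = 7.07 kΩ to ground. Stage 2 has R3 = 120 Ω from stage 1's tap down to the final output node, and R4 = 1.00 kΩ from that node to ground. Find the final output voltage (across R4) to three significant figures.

V_out ≈ 5.61 V

Stage 2 presents R3+R4 = 1120 Ω as a load on stage 1's tap.
Stage 1's lower leg becomes R2‖(R3+R4) = 966.8 Ω, so V_mid = 7.85 × 966.8/1208 = 6.284 V.
Stage 2 is itself unloaded: V_out = V_mid × R4/(R3+R4) = 6.284 × 1000/1120 = 5.61 V.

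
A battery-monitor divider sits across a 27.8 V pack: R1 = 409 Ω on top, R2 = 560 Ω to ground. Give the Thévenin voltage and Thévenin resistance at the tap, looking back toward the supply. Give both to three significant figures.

V_th = 16.1 V, R_th = 236 Ω

V_th is the open-circuit tap voltage: 27.8 × 560/(409 + 560) = 16.1 V.
With the supply zeroed, R1 and R2 appear in parallel from the tap: R_th = R1‖R2 = (409 × 560)/969.0 = 236 Ω.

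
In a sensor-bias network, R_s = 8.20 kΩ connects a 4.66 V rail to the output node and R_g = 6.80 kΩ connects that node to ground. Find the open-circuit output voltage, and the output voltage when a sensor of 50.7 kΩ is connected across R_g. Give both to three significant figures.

Unloaded: 2.11 V; loaded: 1.97 V

Open-circuit: V = 4.66 × 6.80/(8.20 + 6.80) = 2.11 V.
With the load, R_g becomes R_g‖R_L = 5.996 kΩ, so V = 4.66 × 5.996/14.20 = 1.97 V.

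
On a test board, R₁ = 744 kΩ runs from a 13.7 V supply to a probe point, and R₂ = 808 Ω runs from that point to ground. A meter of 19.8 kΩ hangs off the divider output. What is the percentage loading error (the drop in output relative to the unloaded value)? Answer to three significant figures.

The divider's output (Thévenin) resistance is R₁‖R₂ = 807.1 Ω.
Fractional drop under load = R_th/(R_th + R_L) = 807.1 / (807.1 + 19800) = 0.03917.
So the output falls by 3.92 %.

3.92 %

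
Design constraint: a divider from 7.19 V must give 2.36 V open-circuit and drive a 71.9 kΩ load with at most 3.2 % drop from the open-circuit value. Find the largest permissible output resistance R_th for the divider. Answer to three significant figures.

Loading drop = R_th/(R_th + R_L) ≤ 0.0320, so R_th ≤ R_L · ε/(1−ε) = 71.9 kΩ × 0.0320/0.9680 = 2.38 kΩ.
(Any R1, R2 with R2/(R1+R2) = 0.328 and R1‖R2 ≤ 2.38 kΩ will meet the spec.)

R_th ≤ 2.38 kΩ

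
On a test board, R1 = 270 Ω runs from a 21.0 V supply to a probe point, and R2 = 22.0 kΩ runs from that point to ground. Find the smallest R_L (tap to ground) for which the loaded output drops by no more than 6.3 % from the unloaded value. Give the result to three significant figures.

Output resistance R_th = R1‖R2 = (270 × 22000)/22270 = 266.7 Ω.
The fractional drop is R_th/(R_th + R_L); requiring this ≤ 0.0630 gives R_L ≥ R_th(1/0.0630 − 1) = 266.7 × 14.87 = 3.97 kΩ.

R_L(min) ≈ 3.97 kΩ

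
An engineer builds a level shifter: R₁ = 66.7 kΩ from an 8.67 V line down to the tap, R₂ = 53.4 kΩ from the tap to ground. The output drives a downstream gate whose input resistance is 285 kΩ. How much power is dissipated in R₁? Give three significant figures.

Total resistance from the source is R₁ + (R₂‖R_L) = 111.7 kΩ, so I = 8.67/111.7 kΩ = 0.07764 mA.
P = I²·R₁ = (0.07764 mA)² × 66.7 kΩ = 0.402 mW.

P ≈ 0.402 mW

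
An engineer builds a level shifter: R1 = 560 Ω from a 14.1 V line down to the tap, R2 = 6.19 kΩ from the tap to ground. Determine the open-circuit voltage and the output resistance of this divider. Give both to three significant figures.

V_th is the open-circuit tap voltage: 14.1 × 6190/(560 + 6190) = 12.9 V.
With the supply zeroed, R1 and R2 appear in parallel from the tap: R_th = R1‖R2 = (560 × 6190)/6750 = 514 Ω.

V_th = 12.9 V, R_th = 514 Ω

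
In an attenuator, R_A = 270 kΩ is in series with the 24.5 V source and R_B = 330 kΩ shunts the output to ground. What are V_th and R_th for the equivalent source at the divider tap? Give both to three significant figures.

V_th = 13.5 V, R_th = 148 kΩ

V_th is the open-circuit tap voltage: 24.5 × 330/(270 + 330) = 13.5 V.
With the supply zeroed, R_A and R_B appear in parallel from the tap: R_th = R_A‖R_B = (270 × 330)/600.0 = 148 kΩ.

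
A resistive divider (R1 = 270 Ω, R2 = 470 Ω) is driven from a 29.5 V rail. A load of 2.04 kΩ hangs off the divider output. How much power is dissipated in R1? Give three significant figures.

P ≈ 553 mW

Total resistance from the source is R1 + (R2‖R_L) = 652.0 Ω, so I = 29.5/652.0 Ω = 45.25 mA.
P = I²·R1 = (45.25 mA)² × 270 Ω = 553 mW.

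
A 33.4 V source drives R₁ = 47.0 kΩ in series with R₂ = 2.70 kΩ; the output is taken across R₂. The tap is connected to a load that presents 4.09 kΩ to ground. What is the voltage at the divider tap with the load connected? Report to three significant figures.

V_out ≈ 1.12 V

The load sits in parallel with R₂: R₂‖R_L = (2.70 × 4.09) / (2.70 + 4.09) = 1.626 kΩ.
V_out = 33.4 × 1.626 / (47.0 + 1.626) = 33.4 × 1.626/48.63 = 1.12 V.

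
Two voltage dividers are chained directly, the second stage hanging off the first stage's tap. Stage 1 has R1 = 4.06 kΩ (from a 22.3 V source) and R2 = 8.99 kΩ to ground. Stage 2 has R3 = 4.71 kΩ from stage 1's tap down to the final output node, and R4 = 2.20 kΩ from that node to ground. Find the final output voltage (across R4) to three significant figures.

V_out ≈ 3.48 V

Stage 2 presents R3+R4 = 6.910 kΩ as a load on stage 1's tap.
Stage 1's lower leg becomes R2‖(R3+R4) = 3.907 kΩ, so V_mid = 22.3 × 3.907/7.967 = 10.94 V.
Stage 2 is itself unloaded: V_out = V_mid × R4/(R3+R4) = 10.94 × 2.20/6.910 = 3.48 V.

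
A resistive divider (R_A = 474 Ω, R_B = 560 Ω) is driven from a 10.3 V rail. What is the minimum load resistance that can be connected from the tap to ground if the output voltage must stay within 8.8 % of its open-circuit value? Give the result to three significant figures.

R_L(min) ≈ 2.66 kΩ

Output resistance R_th = R_A‖R_B = (474 × 560)/1034 = 256.7 Ω.
The fractional drop is R_th/(R_th + R_L); requiring this ≤ 0.0880 gives R_L ≥ R_th(1/0.0880 − 1) = 256.7 × 10.36 = 2.66 kΩ.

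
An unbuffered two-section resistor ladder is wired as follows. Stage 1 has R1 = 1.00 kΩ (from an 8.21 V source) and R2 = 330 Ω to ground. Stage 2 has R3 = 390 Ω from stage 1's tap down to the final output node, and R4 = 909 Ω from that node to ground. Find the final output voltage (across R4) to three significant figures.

Stage 2 presents R3+R4 = 1299 Ω as a load on stage 1's tap.
Stage 1's lower leg becomes R2‖(R3+R4) = 263.1 Ω, so V_mid = 8.21 × 263.1/1263 = 1.710 V.
Stage 2 is itself unloaded: V_out = V_mid × R4/(R3+R4) = 1.710 × 909/1299 = 1.20 V.

V_out ≈ 1.20 V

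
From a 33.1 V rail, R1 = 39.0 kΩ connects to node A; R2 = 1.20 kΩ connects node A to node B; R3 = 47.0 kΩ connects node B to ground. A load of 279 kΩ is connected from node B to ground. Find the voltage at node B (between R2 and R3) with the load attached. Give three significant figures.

V ≈ 16.6 V

At node B, R3 is in parallel with the load: R3‖R_L = 40.22 kΩ.
Below node A the resistance is R2 + (R3‖R_L) = 41.42 kΩ, so V_A = 33.1 × 41.42/80.42 = 17.05 V.
Then V_B = V_A × (R3‖R_L)/(R2 + R3‖R_L) = 17.05 × 40.22/41.42 = 16.6 V.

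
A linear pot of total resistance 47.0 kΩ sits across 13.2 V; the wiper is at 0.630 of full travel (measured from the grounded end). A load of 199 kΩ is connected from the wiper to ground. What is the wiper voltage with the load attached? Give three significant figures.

V ≈ 7.88 V

The wiper splits the pot into (1−α)R = 17.39 kΩ above and αR = 29.61 kΩ below.
Lower section ‖ load = 25.77 kΩ.
V_wiper = 13.2 × 25.77/(17.39 + 25.77) = 7.88 V.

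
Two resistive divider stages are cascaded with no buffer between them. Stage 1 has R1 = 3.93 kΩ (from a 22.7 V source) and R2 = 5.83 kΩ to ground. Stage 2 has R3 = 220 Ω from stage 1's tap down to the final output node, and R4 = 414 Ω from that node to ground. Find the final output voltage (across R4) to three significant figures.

V_out ≈ 1.88 V

Stage 2 presents R3+R4 = 634.0 Ω as a load on stage 1's tap.
Stage 1's lower leg becomes R2‖(R3+R4) = 571.8 Ω, so V_mid = 22.7 × 571.8/4502 = 2.883 V.
Stage 2 is itself unloaded: V_out = V_mid × R4/(R3+R4) = 2.883 × 414/634.0 = 1.88 V.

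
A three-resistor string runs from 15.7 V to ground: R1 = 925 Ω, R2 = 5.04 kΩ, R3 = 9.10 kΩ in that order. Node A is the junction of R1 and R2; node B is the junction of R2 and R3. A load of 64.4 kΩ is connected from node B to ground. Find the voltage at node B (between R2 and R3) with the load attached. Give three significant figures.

V ≈ 8.98 V

At node B, R3 is in parallel with the load: R3‖R_L = 7973 Ω.
Below node A the resistance is R2 + (R3‖R_L) = 13010 Ω, so V_A = 15.7 × 13010/13940 = 14.66 V.
Then V_B = V_A × (R3‖R_L)/(R2 + R3‖R_L) = 14.66 × 7973/13010 = 8.98 V.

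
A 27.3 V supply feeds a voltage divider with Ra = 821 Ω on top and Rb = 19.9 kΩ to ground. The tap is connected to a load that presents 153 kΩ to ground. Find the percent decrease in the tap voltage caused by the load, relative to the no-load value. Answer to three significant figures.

0.513 %

The divider's output (Thévenin) resistance is Ra‖Rb = 788.5 Ω.
Fractional drop under load = R_th/(R_th + R_L) = 788.5 / (788.5 + 153000) = 0.005127.
So the output falls by 0.513 %.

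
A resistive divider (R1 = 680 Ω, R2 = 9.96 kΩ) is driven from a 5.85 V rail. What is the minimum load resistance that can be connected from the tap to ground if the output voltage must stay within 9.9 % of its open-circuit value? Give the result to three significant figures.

Output resistance R_th = R1‖R2 = (680 × 9960)/10640 = 636.5 Ω.
The fractional drop is R_th/(R_th + R_L); requiring this ≤ 0.0990 gives R_L ≥ R_th(1/0.0990 − 1) = 636.5 × 9.101 = 5.79 kΩ.

R_L(min) ≈ 5.79 kΩ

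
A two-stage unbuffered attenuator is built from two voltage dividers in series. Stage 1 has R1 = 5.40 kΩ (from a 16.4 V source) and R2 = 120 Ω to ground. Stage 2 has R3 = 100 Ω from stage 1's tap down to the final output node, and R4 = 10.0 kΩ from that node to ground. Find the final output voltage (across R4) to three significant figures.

V_out ≈ 0.349 V

Stage 2 presents R3+R4 = 10100 Ω as a load on stage 1's tap.
Stage 1's lower leg becomes R2‖(R3+R4) = 118.6 Ω, so V_mid = 16.4 × 118.6/5519 = 0.3524 V.
Stage 2 is itself unloaded: V_out = V_mid × R4/(R3+R4) = 0.3524 × 10000/10100 = 0.349 V.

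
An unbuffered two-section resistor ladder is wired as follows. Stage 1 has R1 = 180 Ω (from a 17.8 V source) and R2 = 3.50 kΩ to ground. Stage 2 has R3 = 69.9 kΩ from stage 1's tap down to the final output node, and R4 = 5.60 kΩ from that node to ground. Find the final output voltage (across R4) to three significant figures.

V_out ≈ 1.25 V

Stage 2 presents R3+R4 = 75500 Ω as a load on stage 1's tap.
Stage 1's lower leg becomes R2‖(R3+R4) = 3345 Ω, so V_mid = 17.8 × 3345/3525 = 16.89 V.
Stage 2 is itself unloaded: V_out = V_mid × R4/(R3+R4) = 16.89 × 5600/75500 = 1.25 V.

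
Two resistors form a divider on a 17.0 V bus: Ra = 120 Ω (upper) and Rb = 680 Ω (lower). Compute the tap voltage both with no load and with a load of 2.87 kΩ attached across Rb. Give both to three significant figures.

Unloaded: 14.4 V; loaded: 14.0 V

Open-circuit: V = 17.0 × 680/(120 + 680) = 14.4 V.
With the load, Rb becomes Rb‖R_L = 549.7 Ω, so V = 17.0 × 549.7/669.7 = 14.0 V.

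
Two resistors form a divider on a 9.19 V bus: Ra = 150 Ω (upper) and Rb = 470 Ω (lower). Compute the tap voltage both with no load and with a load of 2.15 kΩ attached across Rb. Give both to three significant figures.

Open-circuit: V = 9.19 × 470/(150 + 470) = 6.97 V.
With the load, Rb becomes Rb‖R_L = 385.7 Ω, so V = 9.19 × 385.7/535.7 = 6.62 V.

Unloaded: 6.97 V; loaded: 6.62 V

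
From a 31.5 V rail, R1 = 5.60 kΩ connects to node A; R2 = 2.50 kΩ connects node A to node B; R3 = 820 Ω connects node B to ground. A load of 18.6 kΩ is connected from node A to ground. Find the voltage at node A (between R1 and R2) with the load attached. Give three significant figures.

Below node A the series string R2+R3 = 3320 Ω sits in parallel with the 18600 Ω load: 2817 Ω.
V_A = 31.5 × 2817/(5600 + 2817) = 10.5 V.

V ≈ 10.5 V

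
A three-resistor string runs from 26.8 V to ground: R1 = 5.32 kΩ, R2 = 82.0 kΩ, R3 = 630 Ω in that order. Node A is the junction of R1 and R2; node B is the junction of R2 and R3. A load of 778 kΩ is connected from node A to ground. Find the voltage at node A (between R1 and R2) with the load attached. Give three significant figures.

V ≈ 25.0 V

Below node A the series string R2+R3 = 82630 Ω sits in parallel with the 778000 Ω load: 74700 Ω.
V_A = 26.8 × 74700/(5320 + 74700) = 25.0 V.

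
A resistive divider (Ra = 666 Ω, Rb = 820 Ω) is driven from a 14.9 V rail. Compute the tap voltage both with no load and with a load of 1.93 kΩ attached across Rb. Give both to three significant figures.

Open-circuit: V = 14.9 × 820/(666 + 820) = 8.22 V.
With the load, Rb becomes Rb‖R_L = 575.5 Ω, so V = 14.9 × 575.5/1241 = 6.91 V.

Unloaded: 8.22 V; loaded: 6.91 V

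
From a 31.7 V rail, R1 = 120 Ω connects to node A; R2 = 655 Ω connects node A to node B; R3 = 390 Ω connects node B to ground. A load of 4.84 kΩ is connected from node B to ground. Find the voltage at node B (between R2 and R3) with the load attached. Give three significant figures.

V ≈ 10.1 V

At node B, R3 is in parallel with the load: R3‖R_L = 360.9 Ω.
Below node A the resistance is R2 + (R3‖R_L) = 1016 Ω, so V_A = 31.7 × 1016/1136 = 28.35 V.
Then V_B = V_A × (R3‖R_L)/(R2 + R3‖R_L) = 28.35 × 360.9/1016 = 10.1 V.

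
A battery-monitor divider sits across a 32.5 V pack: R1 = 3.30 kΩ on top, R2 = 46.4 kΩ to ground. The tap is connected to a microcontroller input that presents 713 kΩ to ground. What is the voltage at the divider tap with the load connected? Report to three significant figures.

The load sits in parallel with R2: R2‖R_L = (46.4 × 713) / (46.4 + 713) = 43.56 kΩ.
V_out = 32.5 × 43.56 / (3.30 + 43.56) = 32.5 × 43.56/46.86 = 30.2 V.

V_out ≈ 30.2 V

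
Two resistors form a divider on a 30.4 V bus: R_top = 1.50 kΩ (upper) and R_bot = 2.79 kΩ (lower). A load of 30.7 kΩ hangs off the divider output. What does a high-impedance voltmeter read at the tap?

V_out ≈ 19.2 V

The load sits in parallel with R_bot: R_bot‖R_L = (2.79 × 30.7) / (2.79 + 30.7) = 2.558 kΩ.
V_out = 30.4 × 2.558 / (1.50 + 2.558) = 30.4 × 2.558/4.058 = 19.2 V.
(Unloaded it would have been 19.8 V.)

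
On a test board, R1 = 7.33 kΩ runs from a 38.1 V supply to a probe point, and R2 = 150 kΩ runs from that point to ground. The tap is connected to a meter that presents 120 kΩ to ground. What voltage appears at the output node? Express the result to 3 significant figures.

V_out ≈ 34.3 V

The load sits in parallel with R2: R2‖R_L = (150 × 120) / (150 + 120) = 66.67 kΩ.
V_out = 38.1 × 66.67 / (7.33 + 66.67) = 38.1 × 66.67/74.00 = 34.3 V.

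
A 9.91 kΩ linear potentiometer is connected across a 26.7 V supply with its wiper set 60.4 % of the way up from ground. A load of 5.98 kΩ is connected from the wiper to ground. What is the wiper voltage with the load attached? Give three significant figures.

The wiper splits the pot into (1−α)R = 3.924 kΩ above and αR = 5.986 kΩ below.
Lower section ‖ load = 2.991 kΩ.
V_wiper = 26.7 × 2.991/(3.924 + 2.991) = 11.5 V.

V ≈ 11.5 V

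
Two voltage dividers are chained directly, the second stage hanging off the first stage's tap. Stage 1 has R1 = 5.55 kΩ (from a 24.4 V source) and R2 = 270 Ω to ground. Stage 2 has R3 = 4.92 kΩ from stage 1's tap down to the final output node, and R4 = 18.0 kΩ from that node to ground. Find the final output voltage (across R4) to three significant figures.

V_out ≈ 0.879 V

Stage 2 presents R3+R4 = 22920 Ω as a load on stage 1's tap.
Stage 1's lower leg becomes R2‖(R3+R4) = 266.9 Ω, so V_mid = 24.4 × 266.9/5817 = 1.119 V.
Stage 2 is itself unloaded: V_out = V_mid × R4/(R3+R4) = 1.119 × 18000/22920 = 0.879 V.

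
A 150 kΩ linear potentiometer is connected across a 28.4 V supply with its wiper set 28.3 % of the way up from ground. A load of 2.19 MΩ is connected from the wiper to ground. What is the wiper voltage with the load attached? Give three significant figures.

V ≈ 7.93 V

The wiper splits the pot into (1−α)R = 107.6 kΩ above and αR = 42.45 kΩ below.
Lower section ‖ load = 41.64 kΩ.
V_wiper = 28.4 × 41.64/(107.6 + 41.64) = 7.93 V.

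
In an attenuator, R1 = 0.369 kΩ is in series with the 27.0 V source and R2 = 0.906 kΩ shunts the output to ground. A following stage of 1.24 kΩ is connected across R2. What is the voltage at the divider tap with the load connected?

V_out ≈ 15.8 V

The load sits in parallel with R2: R2‖R_L = (906 × 1240) / (906 + 1240) = 523.5 Ω.
V_out = 27.0 × 523.5 / (369 + 523.5) = 27.0 × 523.5/892.5 = 15.8 V.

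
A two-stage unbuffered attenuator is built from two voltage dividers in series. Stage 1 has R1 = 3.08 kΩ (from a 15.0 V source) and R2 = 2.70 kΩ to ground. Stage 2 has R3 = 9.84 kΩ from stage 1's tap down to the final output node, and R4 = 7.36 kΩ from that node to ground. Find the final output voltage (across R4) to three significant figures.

Stage 2 presents R3+R4 = 17.20 kΩ as a load on stage 1's tap.
Stage 1's lower leg becomes R2‖(R3+R4) = 2.334 kΩ, so V_mid = 15.0 × 2.334/5.414 = 6.466 V.
Stage 2 is itself unloaded: V_out = V_mid × R4/(R3+R4) = 6.466 × 7.36/17.20 = 2.77 V.

V_out ≈ 2.77 V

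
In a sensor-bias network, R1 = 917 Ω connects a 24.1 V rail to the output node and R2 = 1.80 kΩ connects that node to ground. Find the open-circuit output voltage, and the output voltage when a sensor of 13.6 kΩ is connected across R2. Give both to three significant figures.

Unloaded: 16.0 V; loaded: 15.3 V

Open-circuit: V = 24.1 × 1800/(917 + 1800) = 16.0 V.
With the load, R2 becomes R2‖R_L = 1590 Ω, so V = 24.1 × 1590/2507 = 15.3 V.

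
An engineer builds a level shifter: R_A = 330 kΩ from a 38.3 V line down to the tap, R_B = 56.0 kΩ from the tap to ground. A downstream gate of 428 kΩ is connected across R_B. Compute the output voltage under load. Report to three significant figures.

The load sits in parallel with R_B: R_B‖R_L = (56.0 × 428) / (56.0 + 428) = 49.52 kΩ.
V_out = 38.3 × 49.52 / (330 + 49.52) = 38.3 × 49.52/379.5 = 5.00 V.
(Unloaded it would have been 5.56 V.)

V_out ≈ 5.00 V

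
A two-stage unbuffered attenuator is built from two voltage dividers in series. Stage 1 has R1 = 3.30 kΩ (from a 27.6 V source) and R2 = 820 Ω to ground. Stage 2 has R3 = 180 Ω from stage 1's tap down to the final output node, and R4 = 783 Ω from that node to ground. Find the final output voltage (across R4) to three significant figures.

V_out ≈ 2.66 V

Stage 2 presents R3+R4 = 963.0 Ω as a load on stage 1's tap.
Stage 1's lower leg becomes R2‖(R3+R4) = 442.9 Ω, so V_mid = 27.6 × 442.9/3743 = 3.266 V.
Stage 2 is itself unloaded: V_out = V_mid × R4/(R3+R4) = 3.266 × 783/963.0 = 2.66 V.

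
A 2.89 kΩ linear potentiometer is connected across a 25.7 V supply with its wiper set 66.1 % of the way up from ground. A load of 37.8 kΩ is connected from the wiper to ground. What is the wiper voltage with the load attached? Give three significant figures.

The wiper splits the pot into (1−α)R = 979.7 Ω above and αR = 1910 Ω below.
Lower section ‖ load = 1818 Ω.
V_wiper = 25.7 × 1818/(979.7 + 1818) = 16.7 V.

V ≈ 16.7 V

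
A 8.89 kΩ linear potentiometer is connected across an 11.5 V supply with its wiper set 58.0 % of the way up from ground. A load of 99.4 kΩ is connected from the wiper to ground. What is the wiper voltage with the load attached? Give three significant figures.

V ≈ 6.53 V

The wiper splits the pot into (1−α)R = 3.734 kΩ above and αR = 5.156 kΩ below.
Lower section ‖ load = 4.902 kΩ.
V_wiper = 11.5 × 4.902/(3.734 + 4.902) = 6.53 V.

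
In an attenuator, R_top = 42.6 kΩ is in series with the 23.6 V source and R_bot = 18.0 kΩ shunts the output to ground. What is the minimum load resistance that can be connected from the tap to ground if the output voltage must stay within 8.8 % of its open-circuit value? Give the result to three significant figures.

Output resistance R_th = R_top‖R_bot = (42.6 × 18.0)/60.60 = 12.65 kΩ.
The fractional drop is R_th/(R_th + R_L); requiring this ≤ 0.0880 gives R_L ≥ R_th(1/0.0880 − 1) = 12.65 × 10.36 = 131 kΩ.

R_L(min) ≈ 131 kΩ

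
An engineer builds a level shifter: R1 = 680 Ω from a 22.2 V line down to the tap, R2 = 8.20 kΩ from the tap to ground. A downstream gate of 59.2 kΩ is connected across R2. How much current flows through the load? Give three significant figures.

I_L ≈ 0.343 mA

R2‖R_L = 7202 Ω; V_out = 22.2 × 7202/7882 = 20.28 V.
I_L = V_out / R_L = 20.28 / 59.2 kΩ = 0.343 mA.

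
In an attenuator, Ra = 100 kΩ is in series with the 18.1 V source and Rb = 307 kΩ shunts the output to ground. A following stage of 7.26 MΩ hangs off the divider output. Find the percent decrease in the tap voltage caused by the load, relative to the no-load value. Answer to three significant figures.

1.03 %

The divider's output (Thévenin) resistance is Ra‖Rb = 75.43 kΩ.
Fractional drop under load = R_th/(R_th + R_L) = 75.43 / (75.43 + 7260) = 0.01028.
So the output falls by 1.03 %.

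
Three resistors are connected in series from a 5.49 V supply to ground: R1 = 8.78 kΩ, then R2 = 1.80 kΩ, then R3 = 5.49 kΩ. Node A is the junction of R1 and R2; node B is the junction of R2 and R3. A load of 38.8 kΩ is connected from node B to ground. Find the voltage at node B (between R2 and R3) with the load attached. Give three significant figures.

V ≈ 1.72 V

At node B, R3 is in parallel with the load: R3‖R_L = 4.809 kΩ.
Below node A the resistance is R2 + (R3‖R_L) = 6.609 kΩ, so V_A = 5.49 × 6.609/15.39 = 2.358 V.
Then V_B = V_A × (R3‖R_L)/(R2 + R3‖R_L) = 2.358 × 4.809/6.609 = 1.72 V.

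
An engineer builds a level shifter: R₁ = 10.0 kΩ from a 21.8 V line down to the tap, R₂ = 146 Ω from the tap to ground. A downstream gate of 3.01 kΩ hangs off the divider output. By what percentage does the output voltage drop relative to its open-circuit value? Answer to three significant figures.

4.56 %

The divider's output (Thévenin) resistance is R₁‖R₂ = 143.9 Ω.
Fractional drop under load = R_th/(R_th + R_L) = 143.9 / (143.9 + 3010) = 0.04563.
So the output falls by 4.56 %.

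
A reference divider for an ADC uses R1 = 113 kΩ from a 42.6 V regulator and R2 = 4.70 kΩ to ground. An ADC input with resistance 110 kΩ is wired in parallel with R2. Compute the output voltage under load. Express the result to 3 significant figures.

The load sits in parallel with R2: R2‖R_L = (4.70 × 110) / (4.70 + 110) = 4.507 kΩ.
V_out = 42.6 × 4.507 / (113 + 4.507) = 42.6 × 4.507/117.5 = 1.63 V.

V_out ≈ 1.63 V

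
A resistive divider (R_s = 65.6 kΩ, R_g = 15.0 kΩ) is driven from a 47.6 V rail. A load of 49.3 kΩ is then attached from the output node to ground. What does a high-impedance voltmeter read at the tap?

V_out ≈ 7.10 V

The load sits in parallel with R_g: R_g‖R_L = (15.0 × 49.3) / (15.0 + 49.3) = 11.50 kΩ.
V_out = 47.6 × 11.50 / (65.6 + 11.50) = 47.6 × 11.50/77.10 = 7.10 V.
(Unloaded it would have been 8.86 V.)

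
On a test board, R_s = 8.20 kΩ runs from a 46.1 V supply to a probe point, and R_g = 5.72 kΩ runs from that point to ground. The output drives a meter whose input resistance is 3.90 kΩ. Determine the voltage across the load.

V_out ≈ 10.2 V

The load sits in parallel with R_g: R_g‖R_L = (5.72 × 3.90) / (5.72 + 3.90) = 2.319 kΩ.
V_out = 46.1 × 2.319 / (8.20 + 2.319) = 46.1 × 2.319/10.52 = 10.2 V.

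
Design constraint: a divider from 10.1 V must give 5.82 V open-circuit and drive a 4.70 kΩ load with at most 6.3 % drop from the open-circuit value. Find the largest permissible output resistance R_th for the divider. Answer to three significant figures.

Loading drop = R_th/(R_th + R_L) ≤ 0.0630, so R_th ≤ R_L · ε/(1−ε) = 4.70 kΩ × 0.0630/0.9370 = 316 Ω.
(Any R1, R2 with R2/(R1+R2) = 0.576 and R1‖R2 ≤ 316 Ω will meet the spec.)

R_th ≤ 316 Ω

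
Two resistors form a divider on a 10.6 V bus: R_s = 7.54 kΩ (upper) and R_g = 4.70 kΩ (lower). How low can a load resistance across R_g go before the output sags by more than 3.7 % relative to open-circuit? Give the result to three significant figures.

Output resistance R_th = R_s‖R_g = (7.54 × 4.70)/12.24 = 2.895 kΩ.
The fractional drop is R_th/(R_th + R_L); requiring this ≤ 0.0370 gives R_L ≥ R_th(1/0.0370 − 1) = 2.895 × 26.03 = 75.4 kΩ.

R_L(min) ≈ 75.4 kΩ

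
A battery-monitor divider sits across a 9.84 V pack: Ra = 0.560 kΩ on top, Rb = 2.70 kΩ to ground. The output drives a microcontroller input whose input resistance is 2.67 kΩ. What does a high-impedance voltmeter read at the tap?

V_out ≈ 6.94 V

The load sits in parallel with Rb: Rb‖R_L = (2700 × 2670) / (2700 + 2670) = 1342 Ω.
V_out = 9.84 × 1342 / (560 + 1342) = 9.84 × 1342/1902 = 6.94 V.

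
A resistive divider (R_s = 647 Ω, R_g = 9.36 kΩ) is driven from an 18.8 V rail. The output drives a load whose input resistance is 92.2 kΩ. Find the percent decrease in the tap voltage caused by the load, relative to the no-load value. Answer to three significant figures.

The divider's output (Thévenin) resistance is R_s‖R_g = 605.2 Ω.
Fractional drop under load = R_th/(R_th + R_L) = 605.2 / (605.2 + 92200) = 0.006521.
So the output falls by 0.652 %.

0.652 %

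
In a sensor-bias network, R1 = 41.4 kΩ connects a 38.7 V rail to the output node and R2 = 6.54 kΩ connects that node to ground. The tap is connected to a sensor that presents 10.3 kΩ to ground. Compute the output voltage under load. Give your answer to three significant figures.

V_out ≈ 3.41 V

The load sits in parallel with R2: R2‖R_L = (6.54 × 10.3) / (6.54 + 10.3) = 4.000 kΩ.
V_out = 38.7 × 4.000 / (41.4 + 4.000) = 38.7 × 4.000/45.40 = 3.41 V.
(Unloaded it would have been 5.28 V.)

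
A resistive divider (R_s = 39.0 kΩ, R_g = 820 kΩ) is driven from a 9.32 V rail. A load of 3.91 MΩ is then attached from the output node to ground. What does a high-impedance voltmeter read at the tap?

V_out ≈ 8.81 V

The load sits in parallel with R_g: R_g‖R_L = (820 × 3910) / (820 + 3910) = 677.8 kΩ.
V_out = 9.32 × 677.8 / (39.0 + 677.8) = 9.32 × 677.8/716.8 = 8.81 V.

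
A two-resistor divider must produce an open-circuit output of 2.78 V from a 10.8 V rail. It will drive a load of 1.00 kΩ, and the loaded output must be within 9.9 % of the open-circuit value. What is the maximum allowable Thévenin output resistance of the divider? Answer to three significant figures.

R_th ≤ 110 Ω

Loading drop = R_th/(R_th + R_L) ≤ 0.0990, so R_th ≤ R_L · ε/(1−ε) = 1.00 kΩ × 0.0990/0.9010 = 110 Ω.
(Any R1, R2 with R2/(R1+R2) = 0.257 and R1‖R2 ≤ 110 Ω will meet the spec.)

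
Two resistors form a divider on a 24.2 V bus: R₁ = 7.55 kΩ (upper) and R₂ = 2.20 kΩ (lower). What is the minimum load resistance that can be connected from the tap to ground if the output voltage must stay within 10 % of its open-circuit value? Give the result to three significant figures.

Output resistance R_th = R₁‖R₂ = (7.55 × 2.20)/9.750 = 1.704 kΩ.
The fractional drop is R_th/(R_th + R_L); requiring this ≤ 0.100 gives R_L ≥ R_th(1/0.100 − 1) = 1.704 × 9.000 = 15.3 kΩ.

R_L(min) ≈ 15.3 kΩ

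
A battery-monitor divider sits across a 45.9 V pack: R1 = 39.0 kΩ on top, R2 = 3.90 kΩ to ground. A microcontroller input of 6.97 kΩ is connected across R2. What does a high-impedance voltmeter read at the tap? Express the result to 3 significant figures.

The load sits in parallel with R2: R2‖R_L = (3.90 × 6.97) / (3.90 + 6.97) = 2.501 kΩ.
V_out = 45.9 × 2.501 / (39.0 + 2.501) = 45.9 × 2.501/41.50 = 2.77 V.
(Unloaded it would have been 4.17 V.)

V_out ≈ 2.77 V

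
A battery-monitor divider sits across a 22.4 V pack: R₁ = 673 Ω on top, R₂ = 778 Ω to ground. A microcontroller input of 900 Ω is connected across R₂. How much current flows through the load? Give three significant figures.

R₂‖R_L = 417.3 Ω; V_out = 22.4 × 417.3/1090 = 8.573 V.
I_L = V_out / R_L = 8.573 / 900 Ω = 9.53 mA.

I_L ≈ 9.53 mA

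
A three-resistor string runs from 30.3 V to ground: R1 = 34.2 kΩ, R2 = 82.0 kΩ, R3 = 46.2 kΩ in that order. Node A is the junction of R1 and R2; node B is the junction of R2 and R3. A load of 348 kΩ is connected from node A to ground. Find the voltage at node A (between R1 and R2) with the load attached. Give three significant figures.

Below node A the series string R2+R3 = 128.2 kΩ sits in parallel with the 348 kΩ load: 93.69 kΩ.
V_A = 30.3 × 93.69/(34.2 + 93.69) = 22.2 V.

V ≈ 22.2 V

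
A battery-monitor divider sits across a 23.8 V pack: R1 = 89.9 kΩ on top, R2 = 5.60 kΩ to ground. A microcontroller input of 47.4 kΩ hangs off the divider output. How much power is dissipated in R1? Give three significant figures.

P ≈ 5.65 mW

Total resistance from the source is R1 + (R2‖R_L) = 94.91 kΩ, so I = 23.8/94.91 kΩ = 0.2508 mA.
P = I²·R1 = (0.2508 mA)² × 89.9 kΩ = 5.65 mW.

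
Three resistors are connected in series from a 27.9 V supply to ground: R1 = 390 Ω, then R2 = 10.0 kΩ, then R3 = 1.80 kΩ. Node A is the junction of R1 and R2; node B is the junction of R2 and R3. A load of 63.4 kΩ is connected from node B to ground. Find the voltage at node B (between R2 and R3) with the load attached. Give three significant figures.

V ≈ 4.02 V

At node B, R3 is in parallel with the load: R3‖R_L = 1750 Ω.
Below node A the resistance is R2 + (R3‖R_L) = 11750 Ω, so V_A = 27.9 × 11750/12140 = 27.00 V.
Then V_B = V_A × (R3‖R_L)/(R2 + R3‖R_L) = 27.00 × 1750/11750 = 4.02 V.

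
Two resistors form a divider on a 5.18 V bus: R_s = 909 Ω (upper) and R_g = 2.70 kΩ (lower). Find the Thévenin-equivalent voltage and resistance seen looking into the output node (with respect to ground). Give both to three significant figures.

V_th = 3.88 V, R_th = 680 Ω

V_th is the open-circuit tap voltage: 5.18 × 2700/(909 + 2700) = 3.88 V.
With the supply zeroed, R_s and R_g appear in parallel from the tap: R_th = R_s‖R_g = (909 × 2700)/3609 = 680 Ω.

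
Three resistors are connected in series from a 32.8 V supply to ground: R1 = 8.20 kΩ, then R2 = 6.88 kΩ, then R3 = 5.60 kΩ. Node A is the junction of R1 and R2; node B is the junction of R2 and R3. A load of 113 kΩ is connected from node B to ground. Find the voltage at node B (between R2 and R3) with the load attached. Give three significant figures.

At node B, R3 is in parallel with the load: R3‖R_L = 5.336 kΩ.
Below node A the resistance is R2 + (R3‖R_L) = 12.22 kΩ, so V_A = 32.8 × 12.22/20.42 = 19.63 V.
Then V_B = V_A × (R3‖R_L)/(R2 + R3‖R_L) = 19.63 × 5.336/12.22 = 8.57 V.

V ≈ 8.57 V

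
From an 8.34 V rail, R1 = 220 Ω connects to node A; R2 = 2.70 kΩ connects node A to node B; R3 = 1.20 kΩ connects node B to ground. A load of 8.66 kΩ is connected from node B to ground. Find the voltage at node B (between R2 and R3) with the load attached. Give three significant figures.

At node B, R3 is in parallel with the load: R3‖R_L = 1054 Ω.
Below node A the resistance is R2 + (R3‖R_L) = 3754 Ω, so V_A = 8.34 × 3754/3974 = 7.878 V.
Then V_B = V_A × (R3‖R_L)/(R2 + R3‖R_L) = 7.878 × 1054/3754 = 2.21 V.

V ≈ 2.21 V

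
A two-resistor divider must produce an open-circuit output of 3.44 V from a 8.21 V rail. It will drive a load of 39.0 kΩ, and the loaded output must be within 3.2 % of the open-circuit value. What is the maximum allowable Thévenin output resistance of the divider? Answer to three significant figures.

Loading drop = R_th/(R_th + R_L) ≤ 0.0320, so R_th ≤ R_L · ε/(1−ε) = 39.0 kΩ × 0.0320/0.9680 = 1.29 kΩ.

R_th ≤ 1.29 kΩ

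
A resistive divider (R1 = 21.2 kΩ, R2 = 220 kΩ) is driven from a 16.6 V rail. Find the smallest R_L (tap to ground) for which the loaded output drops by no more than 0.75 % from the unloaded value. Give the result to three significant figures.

Output resistance R_th = R1‖R2 = (21.2 × 220)/241.2 = 19.34 kΩ.
The fractional drop is R_th/(R_th + R_L); requiring this ≤ 0.00750 gives R_L ≥ R_th(1/0.00750 − 1) = 19.34 × 132.3 = 2.56 MΩ.

R_L(min) ≈ 2.56 MΩ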